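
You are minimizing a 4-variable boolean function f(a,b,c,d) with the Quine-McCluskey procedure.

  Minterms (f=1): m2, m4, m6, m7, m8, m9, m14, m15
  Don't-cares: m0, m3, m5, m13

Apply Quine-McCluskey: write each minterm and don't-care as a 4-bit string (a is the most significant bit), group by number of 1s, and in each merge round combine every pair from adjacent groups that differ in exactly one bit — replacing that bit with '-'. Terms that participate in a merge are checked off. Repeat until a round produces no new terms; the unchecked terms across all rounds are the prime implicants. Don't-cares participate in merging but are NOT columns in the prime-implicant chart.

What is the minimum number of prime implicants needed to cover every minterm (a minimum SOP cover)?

[col 0] 0000*, 0010*, 0011*, 0100*, 0101*, 0110*, 0111*, 1000*, 1001*, 1101*, 1110*, 1111*
[col 1] -000, -101*, -110*, -111*, 0-00*, 0-10*, 0-11*, 00-0*, 001-*, 01-0*, 01-1*, 010-*, 011-*, 1-01, 100-, 11-1*, 111-*
[col 2] -1-1, -11-, 0--0, 0-1-, 01--
Prime implicants: -000, -1-1, -11-, 0--0, 0-1-, 01--, 1-01, 100-
PI chart (minterm → PIs covering it):
  2 | 0--0,0-1-
  4 | 0--0,01--
  6 | -11-,0--0,0-1-,01--
  7 | -1-1,-11-,0-1-,01--
  8 | -000,100-
  9 | 1-01,100-
  14 | -11-  (sole → essential)
  15 | -1-1,-11-
Essential prime implicants: -11-
Petrick residual → 0--0, 100-
Minimum SOP uses 3 PIs: bc + a'd' + ab'c'

3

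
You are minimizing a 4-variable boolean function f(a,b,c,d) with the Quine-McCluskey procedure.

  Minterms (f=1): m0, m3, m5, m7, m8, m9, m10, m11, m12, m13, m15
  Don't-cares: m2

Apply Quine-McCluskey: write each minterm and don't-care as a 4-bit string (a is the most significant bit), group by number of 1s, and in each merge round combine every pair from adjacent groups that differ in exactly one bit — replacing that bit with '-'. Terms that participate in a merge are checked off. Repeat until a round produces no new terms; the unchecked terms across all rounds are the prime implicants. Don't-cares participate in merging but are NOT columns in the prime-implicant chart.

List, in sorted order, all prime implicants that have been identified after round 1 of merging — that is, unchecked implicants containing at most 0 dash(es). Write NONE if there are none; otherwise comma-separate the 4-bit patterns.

NONE

[col 0] 0000*, 0010*, 0011*, 0101*, 0111*, 1000*, 1001*, 1010*, 1011*, 1100*, 1101*, 1111*
[col 1] -000*, -010*, -011*, -101*, -111*, 0-11*, 00-0*, 001-*, 01-1*, 1-00*, 1-01*, 1-11*, 10-0*, 10-1*, 100-*, 101-*, 11-1*, 110-*
[col 2] --11, -0-0, -01-, -1-1, 1--1, 1-0-, 10--
Prime implicants: --11, -0-0, -01-, -1-1, 1--1, 1-0-, 10--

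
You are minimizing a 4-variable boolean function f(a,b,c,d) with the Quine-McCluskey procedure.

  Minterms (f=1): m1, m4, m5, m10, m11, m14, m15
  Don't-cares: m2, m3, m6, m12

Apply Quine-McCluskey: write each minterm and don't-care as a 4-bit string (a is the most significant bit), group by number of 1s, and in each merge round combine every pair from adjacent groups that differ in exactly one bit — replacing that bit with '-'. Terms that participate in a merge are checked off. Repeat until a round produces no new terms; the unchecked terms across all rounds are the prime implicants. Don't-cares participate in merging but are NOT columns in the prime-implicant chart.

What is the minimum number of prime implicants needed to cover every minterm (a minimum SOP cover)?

3

Round 0: 0001✓ 0010✓ 0011✓ 0100✓ 0101✓ 0110✓ 1010✓ 1011✓ 1100✓ 1110✓ 1111✓
Round 1: -010✓ -011✓ -100✓ -110✓ 0-01 0-10✓ 00-1 001-✓ 01-0✓ 010- 1-10✓ 1-11✓ 101-✓ 11-0✓ 111-✓
Round 2: --10 -01- -1-0 1-1-
PIs = {--10, -01-, -1-0, 0-01, 00-1, 010-, 1-1-}
Coverage chart:
  m1: 0-01,00-1
  m4: -1-0,010-
  m5: 0-01,010-
  m10: --10,-01-,1-1-
  m11: -01-,1-1-
  m14: --10,-1-0,1-1-
  m15: 1-1- ←essential
Essential: 1-1-
Petrick residual → -1-0, 0-01
Min cover (3 terms): bd' + a'c'd + ac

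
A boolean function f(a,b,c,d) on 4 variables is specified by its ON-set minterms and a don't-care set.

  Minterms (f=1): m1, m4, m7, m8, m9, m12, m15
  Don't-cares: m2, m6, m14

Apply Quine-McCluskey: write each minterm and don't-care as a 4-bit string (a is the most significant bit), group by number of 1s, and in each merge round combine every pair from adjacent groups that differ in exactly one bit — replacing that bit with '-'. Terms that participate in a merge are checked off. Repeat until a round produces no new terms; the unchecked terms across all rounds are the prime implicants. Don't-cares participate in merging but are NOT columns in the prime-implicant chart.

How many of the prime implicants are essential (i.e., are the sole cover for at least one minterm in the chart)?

size-2^0 implicants → 0001(✓)  0010(✓)  0100(✓)  0110(✓)  0111(✓)  1000(✓)  1001(✓)  1100(✓)  1110(✓)  1111(✓)
size-2^1 implicants → -001  -100(✓)  -110(✓)  -111(✓)  0-10  01-0(✓)  011-(✓)  1-00  100-  11-0(✓)  111-(✓)
size-2^2 implicants → -1-0  -11-
Unchecked terms (primes): -001, -1-0, -11-, 0-10, 1-00, 100-
Minterm coverage:
  m1 ⊆ -001 [E]
  m4 ⊆ -1-0 [E]
  m7 ⊆ -11- [E]
  m8 ⊆ 1-00,100-
  m9 ⊆ -001,100-
  m12 ⊆ -1-0,1-00
  m15 ⊆ -11- [E]
E = {-001, -1-0, -11-}

3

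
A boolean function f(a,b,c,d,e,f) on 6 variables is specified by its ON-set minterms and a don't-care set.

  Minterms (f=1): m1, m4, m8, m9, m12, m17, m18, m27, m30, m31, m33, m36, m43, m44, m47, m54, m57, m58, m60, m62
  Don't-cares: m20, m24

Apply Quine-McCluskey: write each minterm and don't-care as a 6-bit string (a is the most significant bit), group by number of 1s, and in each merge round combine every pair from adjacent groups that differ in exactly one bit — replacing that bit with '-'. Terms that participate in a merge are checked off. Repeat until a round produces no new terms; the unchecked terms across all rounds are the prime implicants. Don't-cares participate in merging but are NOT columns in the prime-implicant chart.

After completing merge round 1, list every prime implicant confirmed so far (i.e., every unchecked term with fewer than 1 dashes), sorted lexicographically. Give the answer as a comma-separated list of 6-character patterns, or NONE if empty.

010010, 111001

[col 0] 000001*, 000100*, 001000*, 001001*, 001100*, 010001*, 010010, 010100*, 011000*, 011011*, 011110*, 011111*, 100001*, 100100*, 101011*, 101100*, 101111*, 110110*, 111001, 111010*, 111100*, 111110*
[col 1] -00001, -00100*, -01100*, -11110, 0-0001, 0-0100, 0-1000, 00-001, 00-100*, 001-00, 00100-, 011-11, 01111-, 1-1100, 10-100*, 101-11, 11-110, 111-10, 1111-0
[col 2] -0-100
Prime implicants: -0-100, -00001, -11110, 0-0001, 0-0100, 0-1000, 00-001, 001-00, 00100-, 010010, 011-11, 01111-, 1-1100, 101-11, 11-110, 111-10, 111001, 1111-0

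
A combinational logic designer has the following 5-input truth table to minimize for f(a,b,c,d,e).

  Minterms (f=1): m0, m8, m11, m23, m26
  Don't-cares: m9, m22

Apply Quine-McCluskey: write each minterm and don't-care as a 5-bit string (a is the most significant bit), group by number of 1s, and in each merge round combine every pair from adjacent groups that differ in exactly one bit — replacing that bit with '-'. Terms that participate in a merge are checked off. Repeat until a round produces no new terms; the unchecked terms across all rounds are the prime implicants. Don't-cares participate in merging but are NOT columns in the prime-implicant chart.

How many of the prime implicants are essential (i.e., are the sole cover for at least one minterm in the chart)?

[col 0] 00000*, 01000*, 01001*, 01011*, 10110*, 10111*, 11010
[col 1] 0-000, 010-1, 0100-, 1011-
Prime implicants: 0-000, 010-1, 0100-, 1011-, 11010
PI chart (minterm → PIs covering it):
  0 | 0-000  (sole → essential)
  8 | 0-000,0100-
  11 | 010-1  (sole → essential)
  23 | 1011-  (sole → essential)
  26 | 11010  (sole → essential)
Essential prime implicants: 0-000, 010-1, 1011-, 11010

4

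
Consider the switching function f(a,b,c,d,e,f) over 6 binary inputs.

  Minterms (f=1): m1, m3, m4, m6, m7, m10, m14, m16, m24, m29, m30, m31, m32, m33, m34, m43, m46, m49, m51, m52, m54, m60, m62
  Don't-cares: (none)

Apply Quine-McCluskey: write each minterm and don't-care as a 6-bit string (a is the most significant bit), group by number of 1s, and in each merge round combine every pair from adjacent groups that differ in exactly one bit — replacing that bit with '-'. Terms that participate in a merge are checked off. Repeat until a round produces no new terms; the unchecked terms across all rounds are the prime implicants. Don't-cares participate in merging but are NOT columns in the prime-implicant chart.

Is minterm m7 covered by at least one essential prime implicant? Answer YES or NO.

Round 0: 000001✓ 000011✓ 000100✓ 000110✓ 000111✓ 001010✓ 001110✓ 010000✓ 011000✓ 011101✓ 011110✓ 011111✓ 100000✓ 100001✓ 100010✓ 101011 101110✓ 110001✓ 110011✓ 110100✓ 110110✓ 111100✓ 111110✓
Round 1: -00001 -01110✓ -11110✓ 0-1110✓ 00-110 000-11 0000-1 0001-0 00011- 001-10 01-000 0111-1 01111- 1-0001 1-1110✓ 1000-0 10000- 11-100✓ 11-110✓ 1100-1 1101-0✓ 1111-0✓
Round 2: --1110 11-1-0
PIs = {--1110, -00001, 00-110, 000-11, 0000-1, 0001-0, 00011-, 001-10, 01-000, 0111-1, 01111-, 1-0001, 1000-0, 10000-, 101011, 11-1-0, 1100-1}
Coverage chart:
  m1: -00001,0000-1
  m3: 000-11,0000-1
  m4: 0001-0 ←essential
  m6: 00-110,0001-0,00011-
  m7: 000-11,00011-
  m10: 001-10 ←essential
  m14: --1110,00-110,001-10
  m16: 01-000 ←essential
  m24: 01-000 ←essential
  m29: 0111-1 ←essential
  m30: --1110,01111-
  m31: 0111-1,01111-
  m32: 1000-0,10000-
  m33: -00001,1-0001,10000-
  m34: 1000-0 ←essential
  m43: 101011 ←essential
  m46: --1110 ←essential
  m49: 1-0001,1100-1
  m51: 1100-1 ←essential
  m52: 11-1-0 ←essential
  m54: 11-1-0 ←essential
  m60: 11-1-0 ←essential
  m62: --1110,11-1-0
Essential: --1110, 0001-0, 001-10, 01-000, 0111-1, 1000-0, 101011, 11-1-0, 1100-1

NO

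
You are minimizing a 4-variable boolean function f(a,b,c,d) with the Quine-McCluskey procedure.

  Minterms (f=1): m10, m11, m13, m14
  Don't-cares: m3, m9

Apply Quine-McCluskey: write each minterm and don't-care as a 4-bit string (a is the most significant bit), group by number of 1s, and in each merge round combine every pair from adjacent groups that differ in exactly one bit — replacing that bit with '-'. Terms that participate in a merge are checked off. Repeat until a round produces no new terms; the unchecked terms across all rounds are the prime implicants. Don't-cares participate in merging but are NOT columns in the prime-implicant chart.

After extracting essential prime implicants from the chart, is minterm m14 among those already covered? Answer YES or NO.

YES

[col 0] 0011*, 1001*, 1010*, 1011*, 1101*, 1110*
[col 1] -011, 1-01, 1-10, 10-1, 101-
Prime implicants: -011, 1-01, 1-10, 10-1, 101-
PI chart (minterm → PIs covering it):
  10 | 1-10,101-
  11 | -011,10-1,101-
  13 | 1-01  (sole → essential)
  14 | 1-10  (sole → essential)
Essential prime implicants: 1-01, 1-10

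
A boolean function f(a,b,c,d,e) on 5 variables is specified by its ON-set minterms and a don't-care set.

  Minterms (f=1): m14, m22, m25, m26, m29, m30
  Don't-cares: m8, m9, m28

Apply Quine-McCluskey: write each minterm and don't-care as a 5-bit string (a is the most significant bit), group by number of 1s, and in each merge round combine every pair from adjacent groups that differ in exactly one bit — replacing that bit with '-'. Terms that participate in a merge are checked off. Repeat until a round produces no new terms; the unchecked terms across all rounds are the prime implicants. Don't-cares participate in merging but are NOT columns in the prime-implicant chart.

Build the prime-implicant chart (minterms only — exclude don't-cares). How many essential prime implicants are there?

3

[col 0] 01000*, 01001*, 01110*, 10110*, 11001*, 11010*, 11100*, 11101*, 11110*
[col 1] -1001, -1110, 0100-, 1-110, 11-01, 11-10, 111-0, 1110-
Prime implicants: -1001, -1110, 0100-, 1-110, 11-01, 11-10, 111-0, 1110-
PI chart (minterm → PIs covering it):
  14 | -1110  (sole → essential)
  22 | 1-110  (sole → essential)
  25 | -1001,11-01
  26 | 11-10  (sole → essential)
  29 | 11-01,1110-
  30 | -1110,1-110,11-10,111-0
Essential prime implicants: -1110, 1-110, 11-10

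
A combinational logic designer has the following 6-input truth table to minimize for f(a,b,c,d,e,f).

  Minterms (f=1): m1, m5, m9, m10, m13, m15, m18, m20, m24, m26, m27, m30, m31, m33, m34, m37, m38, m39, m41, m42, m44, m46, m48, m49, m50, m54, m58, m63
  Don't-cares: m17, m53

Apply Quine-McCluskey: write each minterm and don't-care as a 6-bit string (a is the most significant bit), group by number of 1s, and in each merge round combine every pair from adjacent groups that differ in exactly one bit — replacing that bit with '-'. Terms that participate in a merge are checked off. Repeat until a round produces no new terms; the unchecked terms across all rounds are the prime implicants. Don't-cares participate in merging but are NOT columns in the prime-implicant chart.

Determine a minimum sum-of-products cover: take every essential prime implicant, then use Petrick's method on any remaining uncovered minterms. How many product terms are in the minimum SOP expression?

13

Round 0: 000001✓ 000101✓ 001001✓ 001010✓ 001101✓ 001111✓ 010001✓ 010010✓ 010100 011000✓ 011010✓ 011011✓ 011110✓ 011111✓ 100001✓ 100010✓ 100101✓ 100110✓ 100111✓ 101001✓ 101010✓ 101100✓ 101110✓ 110000✓ 110001✓ 110010✓ 110101✓ 110110✓ 111010✓ 111111✓
Round 1: -00001✓ -00101✓ -01001✓ -01010✓ -10001✓ -10010✓ -11010✓ -11111 0-0001✓ 0-1010✓ 0-1111 00-001✓ 00-101✓ 000-01✓ 001-01✓ 0011-1 01-010✓ 011-10✓ 011-11✓ 0110-0 01101-✓ 01111-✓ 1-0001✓ 1-0010✓ 1-0101✓ 1-0110✓ 1-1010✓ 10-001✓ 10-010✓ 10-110✓ 100-01✓ 100-10✓ 1001-1 10011- 101-10✓ 1011-0 11-010✓ 110-01✓ 110-10✓ 1100-0 11000-
Round 2: --0001 --1010 -0-001 -00-01 -1-010 00--01 011-1- 1--010 1-0-01 1-0-10 10--10
PIs = {--0001, --1010, -0-001, -00-01, -1-010, -11111, 0-1111, 00--01, 0011-1, 010100, 011-1-, 0110-0, 1--010, 1-0-01, 1-0-10, 10--10, 1001-1, 10011-, 1011-0, 1100-0, 11000-}
Coverage chart:
  m1: --0001,-0-001,-00-01,00--01
  m5: -00-01,00--01
  m9: -0-001,00--01
  m10: --1010 ←essential
  m13: 00--01,0011-1
  m15: 0-1111,0011-1
  m18: -1-010 ←essential
  m20: 010100 ←essential
  m24: 0110-0 ←essential
  m26: --1010,-1-010,011-1-,0110-0
  m27: 011-1- ←essential
  m30: 011-1- ←essential
  m31: -11111,0-1111,011-1-
  m33: --0001,-0-001,-00-01,1-0-01
  m34: 1--010,1-0-10,10--10
  m37: -00-01,1-0-01,1001-1
  m38: 1-0-10,10--10,10011-
  m39: 1001-1,10011-
  m41: -0-001 ←essential
  m42: --1010,1--010,10--10
  m44: 1011-0 ←essential
  m46: 10--10,1011-0
  m48: 1100-0,11000-
  m49: --0001,1-0-01,11000-
  m50: -1-010,1--010,1-0-10,1100-0
  m54: 1-0-10 ←essential
  m58: --1010,-1-010,1--010
  m63: -11111 ←essential
Essential: --1010, -0-001, -1-010, -11111, 010100, 011-1-, 0110-0, 1-0-10, 1011-0
Petrick residual → -00-01, 0011-1, 1001-1, 11000-
Min cover (13 terms): cd'ef' + b'd'e'f + b'c'e'f + bd'ef' + bcdef + a'b'cdf + a'bc'de'f' + a'bce + a'bcd'f' + ac'ef' + ab'c'df + ab'cdf' + abc'd'e'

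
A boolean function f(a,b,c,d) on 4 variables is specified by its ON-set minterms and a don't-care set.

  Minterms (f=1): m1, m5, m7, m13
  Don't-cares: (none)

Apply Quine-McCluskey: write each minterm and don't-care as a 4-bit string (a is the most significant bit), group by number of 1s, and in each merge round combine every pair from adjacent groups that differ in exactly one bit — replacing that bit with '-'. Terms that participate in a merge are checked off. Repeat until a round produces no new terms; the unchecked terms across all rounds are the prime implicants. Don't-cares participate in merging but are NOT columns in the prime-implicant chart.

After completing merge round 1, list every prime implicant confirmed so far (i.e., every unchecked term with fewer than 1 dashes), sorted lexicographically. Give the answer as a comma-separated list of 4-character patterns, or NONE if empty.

[col 0] 0001*, 0101*, 0111*, 1101*
[col 1] -101, 0-01, 01-1
Prime implicants: -101, 0-01, 01-1

NONE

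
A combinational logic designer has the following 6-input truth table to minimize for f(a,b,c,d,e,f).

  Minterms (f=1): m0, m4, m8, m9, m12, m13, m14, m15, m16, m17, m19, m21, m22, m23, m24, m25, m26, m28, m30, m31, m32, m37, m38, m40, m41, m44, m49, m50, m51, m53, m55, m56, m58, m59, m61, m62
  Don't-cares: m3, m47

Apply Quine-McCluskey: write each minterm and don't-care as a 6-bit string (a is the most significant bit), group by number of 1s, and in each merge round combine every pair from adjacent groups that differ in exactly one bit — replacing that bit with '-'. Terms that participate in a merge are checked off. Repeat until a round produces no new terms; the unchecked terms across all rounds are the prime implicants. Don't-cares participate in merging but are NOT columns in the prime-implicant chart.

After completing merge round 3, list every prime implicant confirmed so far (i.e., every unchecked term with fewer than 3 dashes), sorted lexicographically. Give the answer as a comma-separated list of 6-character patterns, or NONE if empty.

[col 0] 000000*, 000011*, 000100*, 001000*, 001001*, 001100*, 001101*, 001110*, 001111*, 010000*, 010001*, 010011*, 010101*, 010110*, 010111*, 011000*, 011001*, 011010*, 011100*, 011110*, 011111*, 100000*, 100101*, 100110, 101000*, 101001*, 101100*, 101111*, 110001*, 110010*, 110011*, 110101*, 110111*, 111000*, 111010*, 111011*, 111101*, 111110*
[col 1] -00000*, -01000*, -01001*, -01100*, -01111, -10001*, -10011*, -10101*, -10111*, -11000*, -11010*, -11110*, 0-0000*, 0-0011, 0-1000*, 0-1001*, 0-1100*, 0-1110*, 0-1111*, 00-000*, 00-100*, 000-00*, 001-00*, 001-01*, 00100-*, 0011-0*, 0011-1*, 00110-*, 00111-*, 01-000*, 01-001*, 01-110*, 01-111*, 010-01*, 010-11*, 0100-1*, 01000-*, 0101-1*, 01011-*, 011-00*, 011-10*, 0110-0*, 01100-*, 0111-0*, 01111-*, 1-0101, 1-1000*, 10-000*, 101-00*, 10100-*, 11-010*, 11-011*, 11-101, 110-01*, 110-11*, 1100-1*, 11001-*, 1101-1*, 111-10*, 1110-0*, 11101-*
[col 2] --1000, -0-000, -01-00, -0100-, -10-01*, -10-11*, -100-1*, -101-1*, -11-10, -110-0, 0--000, 0-1-00, 0-100-, 0-11-0, 0-111-, 00--00, 001-0-, 0011--, 01-00-, 01-11-, 010--1*, 011--0, 11-01-, 110--1*
[col 3] -10--1
Prime implicants: --1000, -0-000, -01-00, -0100-, -01111, -10--1, -11-10, -110-0, 0--000, 0-0011, 0-1-00, 0-100-, 0-11-0, 0-111-, 00--00, 001-0-, 0011--, 01-00-, 01-11-, 011--0, 1-0101, 100110, 11-01-, 11-101

--1000, -0-000, -01-00, -0100-, -01111, -11-10, -110-0, 0--000, 0-0011, 0-1-00, 0-100-, 0-11-0, 0-111-, 00--00, 001-0-, 0011--, 01-00-, 01-11-, 011--0, 1-0101, 100110, 11-01-, 11-101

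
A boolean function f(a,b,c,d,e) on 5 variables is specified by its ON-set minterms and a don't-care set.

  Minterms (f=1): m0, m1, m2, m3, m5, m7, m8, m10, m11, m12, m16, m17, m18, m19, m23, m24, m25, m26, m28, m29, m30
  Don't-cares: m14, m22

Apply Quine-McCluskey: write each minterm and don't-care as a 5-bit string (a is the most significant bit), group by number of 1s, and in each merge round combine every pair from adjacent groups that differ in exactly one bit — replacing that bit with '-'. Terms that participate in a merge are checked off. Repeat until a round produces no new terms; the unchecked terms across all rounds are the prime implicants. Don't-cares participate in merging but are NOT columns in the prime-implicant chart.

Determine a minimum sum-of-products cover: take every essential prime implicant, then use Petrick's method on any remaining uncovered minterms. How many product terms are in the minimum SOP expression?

6

Round 0: 00000✓ 00001✓ 00010✓ 00011✓ 00101✓ 00111✓ 01000✓ 01010✓ 01011✓ 01100✓ 01110✓ 10000✓ 10001✓ 10010✓ 10011✓ 10110✓ 10111✓ 11000✓ 11001✓ 11010✓ 11100✓ 11101✓ 11110✓
Round 1: -0000✓ -0001✓ -0010✓ -0011✓ -0111✓ -1000✓ -1010✓ -1100✓ -1110✓ 0-000✓ 0-010✓ 0-011✓ 00-01✓ 00-11✓ 000-0✓ 000-1✓ 0000-✓ 0001-✓ 001-1✓ 01-00✓ 01-10✓ 010-0✓ 0101-✓ 011-0✓ 1-000✓ 1-001✓ 1-010✓ 1-110✓ 10-10✓ 10-11✓ 100-0✓ 100-1✓ 1000-✓ 1001-✓ 1011-✓ 11-00✓ 11-01✓ 11-10✓ 110-0✓ 1100-✓ 111-0✓ 1110-✓
Round 2: --000✓ --010✓ -0-11 -00-0✓ -00-1✓ -000-✓ -001-✓ -1-00✓ -1-10✓ -10-0✓ -11-0✓ 0-0-0✓ 0-01- 00--1 000--✓ 01--0✓ 1--10 1-0-0✓ 1-00- 10-1- 100--✓ 11--0✓ 11-0-
Round 3: --0-0 -00-- -1--0
PIs = {--0-0, -0-11, -00--, -1--0, 0-01-, 00--1, 1--10, 1-00-, 10-1-, 11-0-}
Coverage chart:
  m0: --0-0,-00--
  m1: -00--,00--1
  m2: --0-0,-00--,0-01-
  m3: -0-11,-00--,0-01-,00--1
  m5: 00--1 ←essential
  m7: -0-11,00--1
  m8: --0-0,-1--0
  m10: --0-0,-1--0,0-01-
  m11: 0-01- ←essential
  m12: -1--0 ←essential
  m16: --0-0,-00--,1-00-
  m17: -00--,1-00-
  m18: --0-0,-00--,1--10,10-1-
  m19: -0-11,-00--,10-1-
  m23: -0-11,10-1-
  m24: --0-0,-1--0,1-00-,11-0-
  m25: 1-00-,11-0-
  m26: --0-0,-1--0,1--10
  m28: -1--0,11-0-
  m29: 11-0- ←essential
  m30: -1--0,1--10
Essential: -1--0, 0-01-, 00--1, 11-0-
Petrick residual → -0-11, -00--
Min cover (6 terms): b'de + b'c' + be' + a'c'd + a'b'e + abd'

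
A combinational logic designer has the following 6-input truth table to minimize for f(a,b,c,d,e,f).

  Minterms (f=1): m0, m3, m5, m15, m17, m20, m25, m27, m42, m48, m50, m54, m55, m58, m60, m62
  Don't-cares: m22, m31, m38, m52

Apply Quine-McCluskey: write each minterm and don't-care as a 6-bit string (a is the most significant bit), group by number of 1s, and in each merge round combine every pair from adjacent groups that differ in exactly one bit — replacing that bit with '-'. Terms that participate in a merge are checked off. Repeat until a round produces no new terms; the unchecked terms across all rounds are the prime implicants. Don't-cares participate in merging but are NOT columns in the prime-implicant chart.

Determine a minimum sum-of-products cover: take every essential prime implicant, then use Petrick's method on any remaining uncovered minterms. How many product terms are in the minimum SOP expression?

11

[col 0] 000000, 000011, 000101, 001111*, 010001*, 010100*, 010110*, 011001*, 011011*, 011111*, 100110*, 101010*, 110000*, 110010*, 110100*, 110110*, 110111*, 111010*, 111100*, 111110*
[col 1] -10100*, -10110*, 0-1111, 01-001, 0101-0*, 011-11, 0110-1, 1-0110, 1-1010, 11-010*, 11-100*, 11-110*, 110-00*, 110-10*, 1100-0*, 1101-0*, 11011-, 111-10*, 1111-0*
[col 2] -101-0, 11--10, 11-1-0, 110--0
Prime implicants: -101-0, 0-1111, 000000, 000011, 000101, 01-001, 011-11, 0110-1, 1-0110, 1-1010, 11--10, 11-1-0, 110--0, 11011-
PI chart (minterm → PIs covering it):
  0 | 000000  (sole → essential)
  3 | 000011  (sole → essential)
  5 | 000101  (sole → essential)
  15 | 0-1111  (sole → essential)
  17 | 01-001  (sole → essential)
  20 | -101-0  (sole → essential)
  25 | 01-001,0110-1
  27 | 011-11,0110-1
  42 | 1-1010  (sole → essential)
  48 | 110--0  (sole → essential)
  50 | 11--10,110--0
  54 | -101-0,1-0110,11--10,11-1-0,110--0,11011-
  55 | 11011-  (sole → essential)
  58 | 1-1010,11--10
  60 | 11-1-0  (sole → essential)
  62 | 11--10,11-1-0
Essential prime implicants: -101-0, 0-1111, 000000, 000011, 000101, 01-001, 1-1010, 11-1-0, 110--0, 11011-
Petrick residual → 011-11
Minimum SOP uses 11 PIs: bc'df' + a'cdef + a'b'c'd'e'f' + a'b'c'd'ef + a'b'c'de'f + a'bd'e'f + a'bcef + acd'ef' + abdf' + abc'f' + abc'de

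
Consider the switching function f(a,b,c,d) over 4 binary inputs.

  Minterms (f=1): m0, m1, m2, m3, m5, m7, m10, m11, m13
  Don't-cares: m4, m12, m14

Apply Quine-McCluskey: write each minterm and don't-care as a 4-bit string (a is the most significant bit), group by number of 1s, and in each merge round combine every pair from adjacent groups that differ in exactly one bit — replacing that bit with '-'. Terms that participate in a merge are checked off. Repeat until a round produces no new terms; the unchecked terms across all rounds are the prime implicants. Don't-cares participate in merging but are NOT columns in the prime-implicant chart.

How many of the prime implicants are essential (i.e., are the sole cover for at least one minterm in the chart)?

size-2^0 implicants → 0000(✓)  0001(✓)  0010(✓)  0011(✓)  0100(✓)  0101(✓)  0111(✓)  1010(✓)  1011(✓)  1100(✓)  1101(✓)  1110(✓)
size-2^1 implicants → -010(✓)  -011(✓)  -100(✓)  -101(✓)  0-00(✓)  0-01(✓)  0-11(✓)  00-0(✓)  00-1(✓)  000-(✓)  001-(✓)  01-1(✓)  010-(✓)  1-10  101-(✓)  11-0  110-(✓)
size-2^2 implicants → -01-  -10-  0--1  0-0-  00--
Unchecked terms (primes): -01-, -10-, 0--1, 0-0-, 00--, 1-10, 11-0
Minterm coverage:
  m0 ⊆ 0-0-,00--
  m1 ⊆ 0--1,0-0-,00--
  m2 ⊆ -01-,00--
  m3 ⊆ -01-,0--1,00--
  m5 ⊆ -10-,0--1,0-0-
  m7 ⊆ 0--1 [E]
  m10 ⊆ -01-,1-10
  m11 ⊆ -01- [E]
  m13 ⊆ -10- [E]
E = {-01-, -10-, 0--1}

3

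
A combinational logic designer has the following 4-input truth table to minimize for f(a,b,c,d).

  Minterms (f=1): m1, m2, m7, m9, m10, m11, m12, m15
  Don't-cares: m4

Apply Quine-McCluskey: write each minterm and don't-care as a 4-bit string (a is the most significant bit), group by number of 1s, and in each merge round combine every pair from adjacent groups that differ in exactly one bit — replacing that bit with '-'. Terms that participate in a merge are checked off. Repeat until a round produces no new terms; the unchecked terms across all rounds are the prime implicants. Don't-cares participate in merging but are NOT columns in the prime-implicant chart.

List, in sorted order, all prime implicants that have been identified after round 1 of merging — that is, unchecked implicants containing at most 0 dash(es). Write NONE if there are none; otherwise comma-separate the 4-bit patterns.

size-2^0 implicants → 0001(✓)  0010(✓)  0100(✓)  0111(✓)  1001(✓)  1010(✓)  1011(✓)  1100(✓)  1111(✓)
size-2^1 implicants → -001  -010  -100  -111  1-11  10-1  101-
Unchecked terms (primes): -001, -010, -100, -111, 1-11, 10-1, 101-

NONE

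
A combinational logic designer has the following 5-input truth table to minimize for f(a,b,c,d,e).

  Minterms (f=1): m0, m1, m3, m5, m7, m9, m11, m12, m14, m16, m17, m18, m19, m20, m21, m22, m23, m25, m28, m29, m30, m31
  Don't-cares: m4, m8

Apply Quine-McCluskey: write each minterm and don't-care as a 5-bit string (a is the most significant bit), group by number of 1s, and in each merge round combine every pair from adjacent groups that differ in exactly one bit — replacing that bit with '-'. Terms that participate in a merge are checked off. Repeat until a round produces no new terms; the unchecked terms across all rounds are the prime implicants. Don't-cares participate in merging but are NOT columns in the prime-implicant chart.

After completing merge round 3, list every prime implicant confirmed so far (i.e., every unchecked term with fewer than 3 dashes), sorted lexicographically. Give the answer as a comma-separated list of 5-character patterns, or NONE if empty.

--001, --100, -11-0, 0--00, 0-0-1, 0-00-, 1--01

[col 0] 00000*, 00001*, 00011*, 00100*, 00101*, 00111*, 01000*, 01001*, 01011*, 01100*, 01110*, 10000*, 10001*, 10010*, 10011*, 10100*, 10101*, 10110*, 10111*, 11001*, 11100*, 11101*, 11110*, 11111*
[col 1] -0000*, -0001*, -0011*, -0100*, -0101*, -0111*, -1001*, -1100*, -1110*, 0-000*, 0-001*, 0-011*, 0-100*, 00-00*, 00-01*, 00-11*, 000-1*, 0000-*, 001-1*, 0010-*, 01-00*, 010-1*, 0100-*, 011-0*, 1-001*, 1-100*, 1-101*, 1-110*, 1-111*, 10-00*, 10-01*, 10-10*, 10-11*, 100-0*, 100-1*, 1000-*, 1001-*, 101-0*, 101-1*, 1010-*, 1011-*, 11-01*, 111-0*, 111-1*, 1110-*, 1111-*
[col 2] --001, --100, -0-00*, -0-01*, -0-11*, -00-1*, -000-*, -01-1*, -010-*, -11-0, 0--00, 0-0-1, 0-00-, 00--1*, 00-0-*, 1--01, 1-1-0*, 1-1-1*, 1-10-*, 1-11-*, 10--0*, 10--1*, 10-0-*, 10-1-*, 100--*, 101--*, 111--*
[col 3] -0--1, -0-0-, 1-1--, 10---
Prime implicants: --001, --100, -0--1, -0-0-, -11-0, 0--00, 0-0-1, 0-00-, 1--01, 1-1--, 10---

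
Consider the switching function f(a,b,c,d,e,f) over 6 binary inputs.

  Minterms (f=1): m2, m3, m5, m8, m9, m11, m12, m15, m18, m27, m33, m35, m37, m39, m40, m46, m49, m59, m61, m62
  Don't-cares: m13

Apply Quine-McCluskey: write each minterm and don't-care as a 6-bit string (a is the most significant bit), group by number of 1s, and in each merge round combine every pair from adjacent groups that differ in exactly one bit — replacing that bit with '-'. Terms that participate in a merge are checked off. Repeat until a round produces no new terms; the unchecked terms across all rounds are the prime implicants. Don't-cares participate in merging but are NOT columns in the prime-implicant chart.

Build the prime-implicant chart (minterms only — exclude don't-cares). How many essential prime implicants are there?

9

Round 0: 000010✓ 000011✓ 000101✓ 001000✓ 001001✓ 001011✓ 001100✓ 001101✓ 001111✓ 010010✓ 011011✓ 100001✓ 100011✓ 100101✓ 100111✓ 101000✓ 101110✓ 110001✓ 111011✓ 111101 111110✓
Round 1: -00011 -00101 -01000 -11011 0-0010 0-1011 00-011 00-101 00001- 001-00✓ 001-01✓ 001-11✓ 0010-1✓ 00100-✓ 0011-1✓ 00110-✓ 1-0001 1-1110 100-01✓ 100-11✓ 1000-1✓ 1001-1✓
Round 2: 001--1 001-0- 100--1
PIs = {-00011, -00101, -01000, -11011, 0-0010, 0-1011, 00-011, 00-101, 00001-, 001--1, 001-0-, 1-0001, 1-1110, 100--1, 111101}
Coverage chart:
  m2: 0-0010,00001-
  m3: -00011,00-011,00001-
  m5: -00101,00-101
  m8: -01000,001-0-
  m9: 001--1,001-0-
  m11: 0-1011,00-011,001--1
  m12: 001-0- ←essential
  m15: 001--1 ←essential
  m18: 0-0010 ←essential
  m27: -11011,0-1011
  m33: 1-0001,100--1
  m35: -00011,100--1
  m37: -00101,100--1
  m39: 100--1 ←essential
  m40: -01000 ←essential
  m46: 1-1110 ←essential
  m49: 1-0001 ←essential
  m59: -11011 ←essential
  m61: 111101 ←essential
  m62: 1-1110 ←essential
Essential: -01000, -11011, 0-0010, 001--1, 001-0-, 1-0001, 1-1110, 100--1, 111101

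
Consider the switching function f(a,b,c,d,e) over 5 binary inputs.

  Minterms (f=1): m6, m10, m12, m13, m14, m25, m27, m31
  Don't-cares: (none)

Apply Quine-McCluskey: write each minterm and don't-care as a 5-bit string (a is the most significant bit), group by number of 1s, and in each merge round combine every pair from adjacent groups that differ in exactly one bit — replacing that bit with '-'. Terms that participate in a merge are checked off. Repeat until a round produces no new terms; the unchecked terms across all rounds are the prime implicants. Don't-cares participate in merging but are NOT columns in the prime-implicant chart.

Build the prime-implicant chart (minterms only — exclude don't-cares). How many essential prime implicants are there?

Round 0: 00110✓ 01010✓ 01100✓ 01101✓ 01110✓ 11001✓ 11011✓ 11111✓
Round 1: 0-110 01-10 011-0 0110- 11-11 110-1
PIs = {0-110, 01-10, 011-0, 0110-, 11-11, 110-1}
Coverage chart:
  m6: 0-110 ←essential
  m10: 01-10 ←essential
  m12: 011-0,0110-
  m13: 0110- ←essential
  m14: 0-110,01-10,011-0
  m25: 110-1 ←essential
  m27: 11-11,110-1
  m31: 11-11 ←essential
Essential: 0-110, 01-10, 0110-, 11-11, 110-1

5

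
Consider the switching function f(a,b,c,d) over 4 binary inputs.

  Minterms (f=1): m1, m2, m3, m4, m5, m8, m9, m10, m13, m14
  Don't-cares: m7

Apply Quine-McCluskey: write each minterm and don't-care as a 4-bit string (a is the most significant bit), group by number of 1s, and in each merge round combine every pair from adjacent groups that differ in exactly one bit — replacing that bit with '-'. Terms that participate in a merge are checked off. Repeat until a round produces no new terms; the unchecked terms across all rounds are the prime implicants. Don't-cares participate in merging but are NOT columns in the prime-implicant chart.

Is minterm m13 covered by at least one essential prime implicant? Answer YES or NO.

Round 0: 0001✓ 0010✓ 0011✓ 0100✓ 0101✓ 0111✓ 1000✓ 1001✓ 1010✓ 1101✓ 1110✓
Round 1: -001✓ -010 -101✓ 0-01✓ 0-11✓ 00-1✓ 001- 01-1✓ 010- 1-01✓ 1-10 10-0 100-
Round 2: --01 0--1
PIs = {--01, -010, 0--1, 001-, 010-, 1-10, 10-0, 100-}
Coverage chart:
  m1: --01,0--1
  m2: -010,001-
  m3: 0--1,001-
  m4: 010- ←essential
  m5: --01,0--1,010-
  m8: 10-0,100-
  m9: --01,100-
  m10: -010,1-10,10-0
  m13: --01 ←essential
  m14: 1-10 ←essential
Essential: --01, 010-, 1-10

YES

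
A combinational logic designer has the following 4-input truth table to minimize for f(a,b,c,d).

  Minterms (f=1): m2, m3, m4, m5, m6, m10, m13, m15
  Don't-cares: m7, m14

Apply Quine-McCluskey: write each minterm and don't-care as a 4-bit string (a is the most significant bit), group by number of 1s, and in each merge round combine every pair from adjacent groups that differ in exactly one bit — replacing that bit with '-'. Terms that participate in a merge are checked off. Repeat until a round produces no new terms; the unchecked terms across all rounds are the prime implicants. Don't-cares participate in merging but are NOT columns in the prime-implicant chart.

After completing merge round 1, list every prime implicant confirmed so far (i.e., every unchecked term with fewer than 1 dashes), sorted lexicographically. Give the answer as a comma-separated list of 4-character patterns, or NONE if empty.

NONE

Round 0: 0010✓ 0011✓ 0100✓ 0101✓ 0110✓ 0111✓ 1010✓ 1101✓ 1110✓ 1111✓
Round 1: -010✓ -101✓ -110✓ -111✓ 0-10✓ 0-11✓ 001-✓ 01-0✓ 01-1✓ 010-✓ 011-✓ 1-10✓ 11-1✓ 111-✓
Round 2: --10 -1-1 -11- 0-1- 01--
PIs = {--10, -1-1, -11-, 0-1-, 01--}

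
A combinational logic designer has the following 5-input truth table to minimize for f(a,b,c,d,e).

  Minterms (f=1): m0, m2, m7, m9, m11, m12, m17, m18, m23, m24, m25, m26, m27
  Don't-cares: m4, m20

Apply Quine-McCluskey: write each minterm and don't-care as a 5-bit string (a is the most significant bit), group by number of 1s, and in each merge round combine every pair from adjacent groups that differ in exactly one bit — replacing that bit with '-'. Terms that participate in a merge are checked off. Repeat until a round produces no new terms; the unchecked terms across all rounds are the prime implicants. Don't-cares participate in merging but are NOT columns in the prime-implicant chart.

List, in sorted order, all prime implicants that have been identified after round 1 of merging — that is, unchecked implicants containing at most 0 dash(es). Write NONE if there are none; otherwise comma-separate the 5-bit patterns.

NONE

[col 0] 00000*, 00010*, 00100*, 00111*, 01001*, 01011*, 01100*, 10001*, 10010*, 10100*, 10111*, 11000*, 11001*, 11010*, 11011*
[col 1] -0010, -0100, -0111, -1001*, -1011*, 0-100, 00-00, 000-0, 010-1*, 1-001, 1-010, 110-0*, 110-1*, 1100-*, 1101-*
[col 2] -10-1, 110--
Prime implicants: -0010, -0100, -0111, -10-1, 0-100, 00-00, 000-0, 1-001, 1-010, 110--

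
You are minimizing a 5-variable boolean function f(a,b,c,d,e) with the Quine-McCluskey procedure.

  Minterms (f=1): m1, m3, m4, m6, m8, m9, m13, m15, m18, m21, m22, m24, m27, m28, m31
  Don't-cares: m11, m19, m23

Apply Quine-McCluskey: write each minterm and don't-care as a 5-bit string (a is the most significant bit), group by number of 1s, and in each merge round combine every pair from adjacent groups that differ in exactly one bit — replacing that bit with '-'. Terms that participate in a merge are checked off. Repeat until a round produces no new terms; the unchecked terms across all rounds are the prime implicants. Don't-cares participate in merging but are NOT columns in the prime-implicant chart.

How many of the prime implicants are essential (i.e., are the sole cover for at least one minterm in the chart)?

Round 0: 00001✓ 00011✓ 00100✓ 00110✓ 01000✓ 01001✓ 01011✓ 01101✓ 01111✓ 10010✓ 10011✓ 10101✓ 10110✓ 10111✓ 11000✓ 11011✓ 11100✓ 11111✓
Round 1: -0011✓ -0110 -1000 -1011✓ -1111✓ 0-001✓ 0-011✓ 000-1✓ 001-0 01-01✓ 01-11✓ 010-1✓ 0100- 011-1✓ 1-011✓ 1-111✓ 10-10✓ 10-11✓ 1001-✓ 101-1 1011-✓ 11-00 11-11✓
Round 2: --011 -1-11 0-0-1 01--1 1--11 10-1-
PIs = {--011, -0110, -1-11, -1000, 0-0-1, 001-0, 01--1, 0100-, 1--11, 10-1-, 101-1, 11-00}
Coverage chart:
  m1: 0-0-1 ←essential
  m3: --011,0-0-1
  m4: 001-0 ←essential
  m6: -0110,001-0
  m8: -1000,0100-
  m9: 0-0-1,01--1,0100-
  m13: 01--1 ←essential
  m15: -1-11,01--1
  m18: 10-1- ←essential
  m21: 101-1 ←essential
  m22: -0110,10-1-
  m24: -1000,11-00
  m27: --011,-1-11,1--11
  m28: 11-00 ←essential
  m31: -1-11,1--11
Essential: 0-0-1, 001-0, 01--1, 10-1-, 101-1, 11-00

6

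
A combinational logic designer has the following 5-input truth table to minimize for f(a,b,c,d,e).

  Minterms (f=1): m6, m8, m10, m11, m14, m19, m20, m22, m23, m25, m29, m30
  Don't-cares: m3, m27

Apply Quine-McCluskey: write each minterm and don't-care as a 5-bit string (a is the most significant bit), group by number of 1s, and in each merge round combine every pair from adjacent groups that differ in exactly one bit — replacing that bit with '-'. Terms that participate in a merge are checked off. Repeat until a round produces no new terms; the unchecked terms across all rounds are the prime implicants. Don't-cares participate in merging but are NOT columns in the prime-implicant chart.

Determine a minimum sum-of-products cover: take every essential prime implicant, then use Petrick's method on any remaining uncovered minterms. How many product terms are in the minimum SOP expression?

Round 0: 00011✓ 00110✓ 01000✓ 01010✓ 01011✓ 01110✓ 10011✓ 10100✓ 10110✓ 10111✓ 11001✓ 11011✓ 11101✓ 11110✓
Round 1: -0011✓ -0110✓ -1011✓ -1110✓ 0-011✓ 0-110✓ 01-10 010-0 0101- 1-011✓ 1-110✓ 10-11 101-0 1011- 11-01 110-1
Round 2: --011 --110
PIs = {--011, --110, 01-10, 010-0, 0101-, 10-11, 101-0, 1011-, 11-01, 110-1}
Coverage chart:
  m6: --110 ←essential
  m8: 010-0 ←essential
  m10: 01-10,010-0,0101-
  m11: --011,0101-
  m14: --110,01-10
  m19: --011,10-11
  m20: 101-0 ←essential
  m22: --110,101-0,1011-
  m23: 10-11,1011-
  m25: 11-01,110-1
  m29: 11-01 ←essential
  m30: --110 ←essential
Essential: --110, 010-0, 101-0, 11-01
Petrick residual → --011, 10-11
Min cover (6 terms): c'de + cde' + a'bc'e' + ab'de + ab'ce' + abd'e

6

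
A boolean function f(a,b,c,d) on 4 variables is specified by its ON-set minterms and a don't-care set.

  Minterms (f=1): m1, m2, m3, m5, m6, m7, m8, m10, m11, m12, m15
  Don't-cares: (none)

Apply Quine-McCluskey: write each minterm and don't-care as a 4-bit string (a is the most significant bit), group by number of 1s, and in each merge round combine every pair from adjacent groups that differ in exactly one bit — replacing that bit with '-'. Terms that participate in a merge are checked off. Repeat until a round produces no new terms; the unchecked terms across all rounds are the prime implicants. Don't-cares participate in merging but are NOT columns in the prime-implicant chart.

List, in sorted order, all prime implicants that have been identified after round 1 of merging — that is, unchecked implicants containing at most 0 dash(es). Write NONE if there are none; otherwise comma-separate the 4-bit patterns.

NONE

[col 0] 0001*, 0010*, 0011*, 0101*, 0110*, 0111*, 1000*, 1010*, 1011*, 1100*, 1111*
[col 1] -010*, -011*, -111*, 0-01*, 0-10*, 0-11*, 00-1*, 001-*, 01-1*, 011-*, 1-00, 1-11*, 10-0, 101-*
[col 2] --11, -01-, 0--1, 0-1-
Prime implicants: --11, -01-, 0--1, 0-1-, 1-00, 10-0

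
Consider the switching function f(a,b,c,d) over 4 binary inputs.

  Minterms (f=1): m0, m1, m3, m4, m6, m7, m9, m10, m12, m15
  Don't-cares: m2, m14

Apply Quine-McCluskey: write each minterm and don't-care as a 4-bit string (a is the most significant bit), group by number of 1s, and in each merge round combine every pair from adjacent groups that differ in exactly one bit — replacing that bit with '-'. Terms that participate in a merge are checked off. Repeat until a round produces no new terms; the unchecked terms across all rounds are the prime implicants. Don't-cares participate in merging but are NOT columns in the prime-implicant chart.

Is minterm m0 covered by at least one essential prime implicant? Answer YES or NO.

NO

size-2^0 implicants → 0000(✓)  0001(✓)  0010(✓)  0011(✓)  0100(✓)  0110(✓)  0111(✓)  1001(✓)  1010(✓)  1100(✓)  1110(✓)  1111(✓)
size-2^1 implicants → -001  -010(✓)  -100(✓)  -110(✓)  -111(✓)  0-00(✓)  0-10(✓)  0-11(✓)  00-0(✓)  00-1(✓)  000-(✓)  001-(✓)  01-0(✓)  011-(✓)  1-10(✓)  11-0(✓)  111-(✓)
size-2^2 implicants → --10  -1-0  -11-  0--0  0-1-  00--
Unchecked terms (primes): --10, -001, -1-0, -11-, 0--0, 0-1-, 00--
Minterm coverage:
  m0 ⊆ 0--0,00--
  m1 ⊆ -001,00--
  m3 ⊆ 0-1-,00--
  m4 ⊆ -1-0,0--0
  m6 ⊆ --10,-1-0,-11-,0--0,0-1-
  m7 ⊆ -11-,0-1-
  m9 ⊆ -001 [E]
  m10 ⊆ --10 [E]
  m12 ⊆ -1-0 [E]
  m15 ⊆ -11- [E]
E = {--10, -001, -1-0, -11-}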